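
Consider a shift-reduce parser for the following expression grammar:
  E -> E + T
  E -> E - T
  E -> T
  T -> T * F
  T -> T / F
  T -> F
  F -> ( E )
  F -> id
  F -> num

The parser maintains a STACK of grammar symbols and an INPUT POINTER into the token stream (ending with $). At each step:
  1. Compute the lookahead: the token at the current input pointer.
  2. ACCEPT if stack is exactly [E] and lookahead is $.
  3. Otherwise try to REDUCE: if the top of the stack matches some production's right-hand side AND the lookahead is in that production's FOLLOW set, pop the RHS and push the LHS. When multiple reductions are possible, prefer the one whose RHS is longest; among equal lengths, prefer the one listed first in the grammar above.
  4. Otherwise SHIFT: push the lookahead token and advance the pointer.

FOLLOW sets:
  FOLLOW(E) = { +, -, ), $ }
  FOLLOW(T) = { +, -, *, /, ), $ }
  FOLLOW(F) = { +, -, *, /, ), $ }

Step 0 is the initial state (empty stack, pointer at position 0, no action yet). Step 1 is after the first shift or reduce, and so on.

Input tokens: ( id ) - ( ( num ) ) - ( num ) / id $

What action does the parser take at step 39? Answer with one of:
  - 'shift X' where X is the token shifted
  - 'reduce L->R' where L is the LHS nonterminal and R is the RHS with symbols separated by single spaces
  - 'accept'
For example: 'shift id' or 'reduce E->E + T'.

Answer: accept

Derivation:
Step 1: shift (. Stack=[(] ptr=1 lookahead=id remaining=[id ) - ( ( num ) ) - ( num ) / id $]
Step 2: shift id. Stack=[( id] ptr=2 lookahead=) remaining=[) - ( ( num ) ) - ( num ) / id $]
Step 3: reduce F->id. Stack=[( F] ptr=2 lookahead=) remaining=[) - ( ( num ) ) - ( num ) / id $]
Step 4: reduce T->F. Stack=[( T] ptr=2 lookahead=) remaining=[) - ( ( num ) ) - ( num ) / id $]
Step 5: reduce E->T. Stack=[( E] ptr=2 lookahead=) remaining=[) - ( ( num ) ) - ( num ) / id $]
Step 6: shift ). Stack=[( E )] ptr=3 lookahead=- remaining=[- ( ( num ) ) - ( num ) / id $]
Step 7: reduce F->( E ). Stack=[F] ptr=3 lookahead=- remaining=[- ( ( num ) ) - ( num ) / id $]
Step 8: reduce T->F. Stack=[T] ptr=3 lookahead=- remaining=[- ( ( num ) ) - ( num ) / id $]
Step 9: reduce E->T. Stack=[E] ptr=3 lookahead=- remaining=[- ( ( num ) ) - ( num ) / id $]
Step 10: shift -. Stack=[E -] ptr=4 lookahead=( remaining=[( ( num ) ) - ( num ) / id $]
Step 11: shift (. Stack=[E - (] ptr=5 lookahead=( remaining=[( num ) ) - ( num ) / id $]
Step 12: shift (. Stack=[E - ( (] ptr=6 lookahead=num remaining=[num ) ) - ( num ) / id $]
Step 13: shift num. Stack=[E - ( ( num] ptr=7 lookahead=) remaining=[) ) - ( num ) / id $]
Step 14: reduce F->num. Stack=[E - ( ( F] ptr=7 lookahead=) remaining=[) ) - ( num ) / id $]
Step 15: reduce T->F. Stack=[E - ( ( T] ptr=7 lookahead=) remaining=[) ) - ( num ) / id $]
Step 16: reduce E->T. Stack=[E - ( ( E] ptr=7 lookahead=) remaining=[) ) - ( num ) / id $]
Step 17: shift ). Stack=[E - ( ( E )] ptr=8 lookahead=) remaining=[) - ( num ) / id $]
Step 18: reduce F->( E ). Stack=[E - ( F] ptr=8 lookahead=) remaining=[) - ( num ) / id $]
Step 19: reduce T->F. Stack=[E - ( T] ptr=8 lookahead=) remaining=[) - ( num ) / id $]
Step 20: reduce E->T. Stack=[E - ( E] ptr=8 lookahead=) remaining=[) - ( num ) / id $]
Step 21: shift ). Stack=[E - ( E )] ptr=9 lookahead=- remaining=[- ( num ) / id $]
Step 22: reduce F->( E ). Stack=[E - F] ptr=9 lookahead=- remaining=[- ( num ) / id $]
Step 23: reduce T->F. Stack=[E - T] ptr=9 lookahead=- remaining=[- ( num ) / id $]
Step 24: reduce E->E - T. Stack=[E] ptr=9 lookahead=- remaining=[- ( num ) / id $]
Step 25: shift -. Stack=[E -] ptr=10 lookahead=( remaining=[( num ) / id $]
Step 26: shift (. Stack=[E - (] ptr=11 lookahead=num remaining=[num ) / id $]
Step 27: shift num. Stack=[E - ( num] ptr=12 lookahead=) remaining=[) / id $]
Step 28: reduce F->num. Stack=[E - ( F] ptr=12 lookahead=) remaining=[) / id $]
Step 29: reduce T->F. Stack=[E - ( T] ptr=12 lookahead=) remaining=[) / id $]
Step 30: reduce E->T. Stack=[E - ( E] ptr=12 lookahead=) remaining=[) / id $]
Step 31: shift ). Stack=[E - ( E )] ptr=13 lookahead=/ remaining=[/ id $]
Step 32: reduce F->( E ). Stack=[E - F] ptr=13 lookahead=/ remaining=[/ id $]
Step 33: reduce T->F. Stack=[E - T] ptr=13 lookahead=/ remaining=[/ id $]
Step 34: shift /. Stack=[E - T /] ptr=14 lookahead=id remaining=[id $]
Step 35: shift id. Stack=[E - T / id] ptr=15 lookahead=$ remaining=[$]
Step 36: reduce F->id. Stack=[E - T / F] ptr=15 lookahead=$ remaining=[$]
Step 37: reduce T->T / F. Stack=[E - T] ptr=15 lookahead=$ remaining=[$]
Step 38: reduce E->E - T. Stack=[E] ptr=15 lookahead=$ remaining=[$]
Step 39: accept. Stack=[E] ptr=15 lookahead=$ remaining=[$]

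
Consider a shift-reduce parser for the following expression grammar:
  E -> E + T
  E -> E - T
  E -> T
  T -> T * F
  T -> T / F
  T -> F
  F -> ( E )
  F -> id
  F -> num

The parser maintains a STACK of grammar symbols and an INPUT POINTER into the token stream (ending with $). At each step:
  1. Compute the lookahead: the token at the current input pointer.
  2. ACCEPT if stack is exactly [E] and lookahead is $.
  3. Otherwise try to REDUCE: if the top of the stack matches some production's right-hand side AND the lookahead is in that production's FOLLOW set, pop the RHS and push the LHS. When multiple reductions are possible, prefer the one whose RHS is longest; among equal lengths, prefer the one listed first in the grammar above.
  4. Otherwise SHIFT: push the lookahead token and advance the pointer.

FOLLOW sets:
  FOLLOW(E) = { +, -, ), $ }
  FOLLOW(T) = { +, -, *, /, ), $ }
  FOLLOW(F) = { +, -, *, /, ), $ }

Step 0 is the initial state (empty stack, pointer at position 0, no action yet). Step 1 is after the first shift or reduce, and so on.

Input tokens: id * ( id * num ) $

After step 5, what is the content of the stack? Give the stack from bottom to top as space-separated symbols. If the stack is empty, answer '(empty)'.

Step 1: shift id. Stack=[id] ptr=1 lookahead=* remaining=[* ( id * num ) $]
Step 2: reduce F->id. Stack=[F] ptr=1 lookahead=* remaining=[* ( id * num ) $]
Step 3: reduce T->F. Stack=[T] ptr=1 lookahead=* remaining=[* ( id * num ) $]
Step 4: shift *. Stack=[T *] ptr=2 lookahead=( remaining=[( id * num ) $]
Step 5: shift (. Stack=[T * (] ptr=3 lookahead=id remaining=[id * num ) $]

Answer: T * (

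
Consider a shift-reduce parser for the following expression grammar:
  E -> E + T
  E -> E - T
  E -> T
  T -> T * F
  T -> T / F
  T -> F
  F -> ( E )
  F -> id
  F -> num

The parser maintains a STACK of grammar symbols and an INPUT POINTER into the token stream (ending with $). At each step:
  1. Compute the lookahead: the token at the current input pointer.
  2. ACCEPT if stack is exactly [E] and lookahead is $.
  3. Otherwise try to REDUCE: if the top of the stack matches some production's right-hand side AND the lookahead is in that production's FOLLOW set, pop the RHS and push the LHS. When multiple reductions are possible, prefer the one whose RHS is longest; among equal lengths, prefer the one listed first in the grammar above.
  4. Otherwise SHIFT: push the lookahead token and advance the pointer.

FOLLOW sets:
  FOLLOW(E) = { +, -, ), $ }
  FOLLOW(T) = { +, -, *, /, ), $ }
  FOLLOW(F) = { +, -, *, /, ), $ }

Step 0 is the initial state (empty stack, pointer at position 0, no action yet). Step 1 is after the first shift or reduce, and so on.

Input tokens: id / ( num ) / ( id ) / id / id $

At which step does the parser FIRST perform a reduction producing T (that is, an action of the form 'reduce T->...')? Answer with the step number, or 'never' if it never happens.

Answer: 3

Derivation:
Step 1: shift id. Stack=[id] ptr=1 lookahead=/ remaining=[/ ( num ) / ( id ) / id / id $]
Step 2: reduce F->id. Stack=[F] ptr=1 lookahead=/ remaining=[/ ( num ) / ( id ) / id / id $]
Step 3: reduce T->F. Stack=[T] ptr=1 lookahead=/ remaining=[/ ( num ) / ( id ) / id / id $]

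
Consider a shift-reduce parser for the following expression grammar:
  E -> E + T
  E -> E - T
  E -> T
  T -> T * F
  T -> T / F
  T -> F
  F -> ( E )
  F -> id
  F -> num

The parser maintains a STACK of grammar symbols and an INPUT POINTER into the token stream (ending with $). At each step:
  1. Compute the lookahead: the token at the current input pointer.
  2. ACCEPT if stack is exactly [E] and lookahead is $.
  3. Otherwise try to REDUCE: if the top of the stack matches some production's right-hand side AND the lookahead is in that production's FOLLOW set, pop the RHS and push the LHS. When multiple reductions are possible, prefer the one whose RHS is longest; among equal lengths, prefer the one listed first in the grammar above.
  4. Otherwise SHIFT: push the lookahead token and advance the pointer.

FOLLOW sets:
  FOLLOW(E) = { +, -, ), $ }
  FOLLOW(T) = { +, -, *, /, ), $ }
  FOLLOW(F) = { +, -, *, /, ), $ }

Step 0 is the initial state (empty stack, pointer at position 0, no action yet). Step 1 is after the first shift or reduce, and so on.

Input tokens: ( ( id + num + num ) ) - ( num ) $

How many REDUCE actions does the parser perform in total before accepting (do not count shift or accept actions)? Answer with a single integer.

Answer: 21

Derivation:
Step 1: shift (. Stack=[(] ptr=1 lookahead=( remaining=[( id + num + num ) ) - ( num ) $]
Step 2: shift (. Stack=[( (] ptr=2 lookahead=id remaining=[id + num + num ) ) - ( num ) $]
Step 3: shift id. Stack=[( ( id] ptr=3 lookahead=+ remaining=[+ num + num ) ) - ( num ) $]
Step 4: reduce F->id. Stack=[( ( F] ptr=3 lookahead=+ remaining=[+ num + num ) ) - ( num ) $]
Step 5: reduce T->F. Stack=[( ( T] ptr=3 lookahead=+ remaining=[+ num + num ) ) - ( num ) $]
Step 6: reduce E->T. Stack=[( ( E] ptr=3 lookahead=+ remaining=[+ num + num ) ) - ( num ) $]
Step 7: shift +. Stack=[( ( E +] ptr=4 lookahead=num remaining=[num + num ) ) - ( num ) $]
Step 8: shift num. Stack=[( ( E + num] ptr=5 lookahead=+ remaining=[+ num ) ) - ( num ) $]
Step 9: reduce F->num. Stack=[( ( E + F] ptr=5 lookahead=+ remaining=[+ num ) ) - ( num ) $]
Step 10: reduce T->F. Stack=[( ( E + T] ptr=5 lookahead=+ remaining=[+ num ) ) - ( num ) $]
Step 11: reduce E->E + T. Stack=[( ( E] ptr=5 lookahead=+ remaining=[+ num ) ) - ( num ) $]
Step 12: shift +. Stack=[( ( E +] ptr=6 lookahead=num remaining=[num ) ) - ( num ) $]
Step 13: shift num. Stack=[( ( E + num] ptr=7 lookahead=) remaining=[) ) - ( num ) $]
Step 14: reduce F->num. Stack=[( ( E + F] ptr=7 lookahead=) remaining=[) ) - ( num ) $]
Step 15: reduce T->F. Stack=[( ( E + T] ptr=7 lookahead=) remaining=[) ) - ( num ) $]
Step 16: reduce E->E + T. Stack=[( ( E] ptr=7 lookahead=) remaining=[) ) - ( num ) $]
Step 17: shift ). Stack=[( ( E )] ptr=8 lookahead=) remaining=[) - ( num ) $]
Step 18: reduce F->( E ). Stack=[( F] ptr=8 lookahead=) remaining=[) - ( num ) $]
Step 19: reduce T->F. Stack=[( T] ptr=8 lookahead=) remaining=[) - ( num ) $]
Step 20: reduce E->T. Stack=[( E] ptr=8 lookahead=) remaining=[) - ( num ) $]
Step 21: shift ). Stack=[( E )] ptr=9 lookahead=- remaining=[- ( num ) $]
Step 22: reduce F->( E ). Stack=[F] ptr=9 lookahead=- remaining=[- ( num ) $]
Step 23: reduce T->F. Stack=[T] ptr=9 lookahead=- remaining=[- ( num ) $]
Step 24: reduce E->T. Stack=[E] ptr=9 lookahead=- remaining=[- ( num ) $]
Step 25: shift -. Stack=[E -] ptr=10 lookahead=( remaining=[( num ) $]
Step 26: shift (. Stack=[E - (] ptr=11 lookahead=num remaining=[num ) $]
Step 27: shift num. Stack=[E - ( num] ptr=12 lookahead=) remaining=[) $]
Step 28: reduce F->num. Stack=[E - ( F] ptr=12 lookahead=) remaining=[) $]
Step 29: reduce T->F. Stack=[E - ( T] ptr=12 lookahead=) remaining=[) $]
Step 30: reduce E->T. Stack=[E - ( E] ptr=12 lookahead=) remaining=[) $]
Step 31: shift ). Stack=[E - ( E )] ptr=13 lookahead=$ remaining=[$]
Step 32: reduce F->( E ). Stack=[E - F] ptr=13 lookahead=$ remaining=[$]
Step 33: reduce T->F. Stack=[E - T] ptr=13 lookahead=$ remaining=[$]
Step 34: reduce E->E - T. Stack=[E] ptr=13 lookahead=$ remaining=[$]
Step 35: accept. Stack=[E] ptr=13 lookahead=$ remaining=[$]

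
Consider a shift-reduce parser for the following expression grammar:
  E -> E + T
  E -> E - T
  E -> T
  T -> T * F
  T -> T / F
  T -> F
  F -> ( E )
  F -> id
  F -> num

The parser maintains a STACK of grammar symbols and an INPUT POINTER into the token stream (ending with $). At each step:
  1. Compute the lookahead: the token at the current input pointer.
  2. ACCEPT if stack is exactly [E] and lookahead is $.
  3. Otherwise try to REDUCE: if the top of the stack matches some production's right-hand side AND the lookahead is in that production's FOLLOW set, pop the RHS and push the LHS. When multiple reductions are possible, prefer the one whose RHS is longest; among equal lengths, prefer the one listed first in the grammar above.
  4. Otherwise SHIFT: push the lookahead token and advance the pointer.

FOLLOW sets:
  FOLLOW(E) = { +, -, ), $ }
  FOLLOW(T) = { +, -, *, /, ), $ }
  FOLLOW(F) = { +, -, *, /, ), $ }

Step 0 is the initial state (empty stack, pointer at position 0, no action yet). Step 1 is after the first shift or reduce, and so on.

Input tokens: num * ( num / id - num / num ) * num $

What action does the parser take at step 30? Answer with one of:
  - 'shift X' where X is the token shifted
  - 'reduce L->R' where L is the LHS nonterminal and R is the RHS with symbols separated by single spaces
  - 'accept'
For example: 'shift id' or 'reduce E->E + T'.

Answer: reduce E->T

Derivation:
Step 1: shift num. Stack=[num] ptr=1 lookahead=* remaining=[* ( num / id - num / num ) * num $]
Step 2: reduce F->num. Stack=[F] ptr=1 lookahead=* remaining=[* ( num / id - num / num ) * num $]
Step 3: reduce T->F. Stack=[T] ptr=1 lookahead=* remaining=[* ( num / id - num / num ) * num $]
Step 4: shift *. Stack=[T *] ptr=2 lookahead=( remaining=[( num / id - num / num ) * num $]
Step 5: shift (. Stack=[T * (] ptr=3 lookahead=num remaining=[num / id - num / num ) * num $]
Step 6: shift num. Stack=[T * ( num] ptr=4 lookahead=/ remaining=[/ id - num / num ) * num $]
Step 7: reduce F->num. Stack=[T * ( F] ptr=4 lookahead=/ remaining=[/ id - num / num ) * num $]
Step 8: reduce T->F. Stack=[T * ( T] ptr=4 lookahead=/ remaining=[/ id - num / num ) * num $]
Step 9: shift /. Stack=[T * ( T /] ptr=5 lookahead=id remaining=[id - num / num ) * num $]
Step 10: shift id. Stack=[T * ( T / id] ptr=6 lookahead=- remaining=[- num / num ) * num $]
Step 11: reduce F->id. Stack=[T * ( T / F] ptr=6 lookahead=- remaining=[- num / num ) * num $]
Step 12: reduce T->T / F. Stack=[T * ( T] ptr=6 lookahead=- remaining=[- num / num ) * num $]
Step 13: reduce E->T. Stack=[T * ( E] ptr=6 lookahead=- remaining=[- num / num ) * num $]
Step 14: shift -. Stack=[T * ( E -] ptr=7 lookahead=num remaining=[num / num ) * num $]
Step 15: shift num. Stack=[T * ( E - num] ptr=8 lookahead=/ remaining=[/ num ) * num $]
Step 16: reduce F->num. Stack=[T * ( E - F] ptr=8 lookahead=/ remaining=[/ num ) * num $]
Step 17: reduce T->F. Stack=[T * ( E - T] ptr=8 lookahead=/ remaining=[/ num ) * num $]
Step 18: shift /. Stack=[T * ( E - T /] ptr=9 lookahead=num remaining=[num ) * num $]
Step 19: shift num. Stack=[T * ( E - T / num] ptr=10 lookahead=) remaining=[) * num $]
Step 20: reduce F->num. Stack=[T * ( E - T / F] ptr=10 lookahead=) remaining=[) * num $]
Step 21: reduce T->T / F. Stack=[T * ( E - T] ptr=10 lookahead=) remaining=[) * num $]
Step 22: reduce E->E - T. Stack=[T * ( E] ptr=10 lookahead=) remaining=[) * num $]
Step 23: shift ). Stack=[T * ( E )] ptr=11 lookahead=* remaining=[* num $]
Step 24: reduce F->( E ). Stack=[T * F] ptr=11 lookahead=* remaining=[* num $]
Step 25: reduce T->T * F. Stack=[T] ptr=11 lookahead=* remaining=[* num $]
Step 26: shift *. Stack=[T *] ptr=12 lookahead=num remaining=[num $]
Step 27: shift num. Stack=[T * num] ptr=13 lookahead=$ remaining=[$]
Step 28: reduce F->num. Stack=[T * F] ptr=13 lookahead=$ remaining=[$]
Step 29: reduce T->T * F. Stack=[T] ptr=13 lookahead=$ remaining=[$]
Step 30: reduce E->T. Stack=[E] ptr=13 lookahead=$ remaining=[$]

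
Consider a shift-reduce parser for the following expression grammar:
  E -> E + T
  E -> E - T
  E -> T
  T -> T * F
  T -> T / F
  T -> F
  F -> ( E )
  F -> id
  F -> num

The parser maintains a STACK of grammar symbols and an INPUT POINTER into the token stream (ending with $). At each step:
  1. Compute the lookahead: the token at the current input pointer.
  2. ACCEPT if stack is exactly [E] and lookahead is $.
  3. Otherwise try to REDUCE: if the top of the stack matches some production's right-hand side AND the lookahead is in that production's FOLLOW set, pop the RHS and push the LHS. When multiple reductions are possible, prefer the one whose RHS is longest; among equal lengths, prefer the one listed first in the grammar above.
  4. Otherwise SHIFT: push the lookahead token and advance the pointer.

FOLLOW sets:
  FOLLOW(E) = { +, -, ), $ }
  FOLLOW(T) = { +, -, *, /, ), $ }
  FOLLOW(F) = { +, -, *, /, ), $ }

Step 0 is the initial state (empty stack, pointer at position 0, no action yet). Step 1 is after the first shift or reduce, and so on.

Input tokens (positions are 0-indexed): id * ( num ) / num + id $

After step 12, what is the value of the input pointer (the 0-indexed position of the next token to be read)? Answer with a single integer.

Step 1: shift id. Stack=[id] ptr=1 lookahead=* remaining=[* ( num ) / num + id $]
Step 2: reduce F->id. Stack=[F] ptr=1 lookahead=* remaining=[* ( num ) / num + id $]
Step 3: reduce T->F. Stack=[T] ptr=1 lookahead=* remaining=[* ( num ) / num + id $]
Step 4: shift *. Stack=[T *] ptr=2 lookahead=( remaining=[( num ) / num + id $]
Step 5: shift (. Stack=[T * (] ptr=3 lookahead=num remaining=[num ) / num + id $]
Step 6: shift num. Stack=[T * ( num] ptr=4 lookahead=) remaining=[) / num + id $]
Step 7: reduce F->num. Stack=[T * ( F] ptr=4 lookahead=) remaining=[) / num + id $]
Step 8: reduce T->F. Stack=[T * ( T] ptr=4 lookahead=) remaining=[) / num + id $]
Step 9: reduce E->T. Stack=[T * ( E] ptr=4 lookahead=) remaining=[) / num + id $]
Step 10: shift ). Stack=[T * ( E )] ptr=5 lookahead=/ remaining=[/ num + id $]
Step 11: reduce F->( E ). Stack=[T * F] ptr=5 lookahead=/ remaining=[/ num + id $]
Step 12: reduce T->T * F. Stack=[T] ptr=5 lookahead=/ remaining=[/ num + id $]

Answer: 5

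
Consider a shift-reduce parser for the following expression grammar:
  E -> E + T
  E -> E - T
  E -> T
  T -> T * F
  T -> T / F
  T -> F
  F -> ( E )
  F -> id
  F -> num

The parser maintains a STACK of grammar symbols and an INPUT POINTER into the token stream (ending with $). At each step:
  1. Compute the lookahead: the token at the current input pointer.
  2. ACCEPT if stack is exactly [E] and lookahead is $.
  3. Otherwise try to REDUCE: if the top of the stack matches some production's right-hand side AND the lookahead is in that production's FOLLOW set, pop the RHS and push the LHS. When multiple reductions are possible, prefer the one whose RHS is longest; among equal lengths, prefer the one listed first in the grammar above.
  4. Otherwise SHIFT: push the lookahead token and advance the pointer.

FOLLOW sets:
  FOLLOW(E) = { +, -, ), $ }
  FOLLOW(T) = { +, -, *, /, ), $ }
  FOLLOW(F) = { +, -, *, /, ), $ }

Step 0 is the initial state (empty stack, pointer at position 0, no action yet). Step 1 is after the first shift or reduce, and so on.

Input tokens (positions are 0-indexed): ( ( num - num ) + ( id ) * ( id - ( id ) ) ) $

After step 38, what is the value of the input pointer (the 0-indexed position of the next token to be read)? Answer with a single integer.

Answer: 17

Derivation:
Step 1: shift (. Stack=[(] ptr=1 lookahead=( remaining=[( num - num ) + ( id ) * ( id - ( id ) ) ) $]
Step 2: shift (. Stack=[( (] ptr=2 lookahead=num remaining=[num - num ) + ( id ) * ( id - ( id ) ) ) $]
Step 3: shift num. Stack=[( ( num] ptr=3 lookahead=- remaining=[- num ) + ( id ) * ( id - ( id ) ) ) $]
Step 4: reduce F->num. Stack=[( ( F] ptr=3 lookahead=- remaining=[- num ) + ( id ) * ( id - ( id ) ) ) $]
Step 5: reduce T->F. Stack=[( ( T] ptr=3 lookahead=- remaining=[- num ) + ( id ) * ( id - ( id ) ) ) $]
Step 6: reduce E->T. Stack=[( ( E] ptr=3 lookahead=- remaining=[- num ) + ( id ) * ( id - ( id ) ) ) $]
Step 7: shift -. Stack=[( ( E -] ptr=4 lookahead=num remaining=[num ) + ( id ) * ( id - ( id ) ) ) $]
Step 8: shift num. Stack=[( ( E - num] ptr=5 lookahead=) remaining=[) + ( id ) * ( id - ( id ) ) ) $]
Step 9: reduce F->num. Stack=[( ( E - F] ptr=5 lookahead=) remaining=[) + ( id ) * ( id - ( id ) ) ) $]
Step 10: reduce T->F. Stack=[( ( E - T] ptr=5 lookahead=) remaining=[) + ( id ) * ( id - ( id ) ) ) $]
Step 11: reduce E->E - T. Stack=[( ( E] ptr=5 lookahead=) remaining=[) + ( id ) * ( id - ( id ) ) ) $]
Step 12: shift ). Stack=[( ( E )] ptr=6 lookahead=+ remaining=[+ ( id ) * ( id - ( id ) ) ) $]
Step 13: reduce F->( E ). Stack=[( F] ptr=6 lookahead=+ remaining=[+ ( id ) * ( id - ( id ) ) ) $]
Step 14: reduce T->F. Stack=[( T] ptr=6 lookahead=+ remaining=[+ ( id ) * ( id - ( id ) ) ) $]
Step 15: reduce E->T. Stack=[( E] ptr=6 lookahead=+ remaining=[+ ( id ) * ( id - ( id ) ) ) $]
Step 16: shift +. Stack=[( E +] ptr=7 lookahead=( remaining=[( id ) * ( id - ( id ) ) ) $]
Step 17: shift (. Stack=[( E + (] ptr=8 lookahead=id remaining=[id ) * ( id - ( id ) ) ) $]
Step 18: shift id. Stack=[( E + ( id] ptr=9 lookahead=) remaining=[) * ( id - ( id ) ) ) $]
Step 19: reduce F->id. Stack=[( E + ( F] ptr=9 lookahead=) remaining=[) * ( id - ( id ) ) ) $]
Step 20: reduce T->F. Stack=[( E + ( T] ptr=9 lookahead=) remaining=[) * ( id - ( id ) ) ) $]
Step 21: reduce E->T. Stack=[( E + ( E] ptr=9 lookahead=) remaining=[) * ( id - ( id ) ) ) $]
Step 22: shift ). Stack=[( E + ( E )] ptr=10 lookahead=* remaining=[* ( id - ( id ) ) ) $]
Step 23: reduce F->( E ). Stack=[( E + F] ptr=10 lookahead=* remaining=[* ( id - ( id ) ) ) $]
Step 24: reduce T->F. Stack=[( E + T] ptr=10 lookahead=* remaining=[* ( id - ( id ) ) ) $]
Step 25: shift *. Stack=[( E + T *] ptr=11 lookahead=( remaining=[( id - ( id ) ) ) $]
Step 26: shift (. Stack=[( E + T * (] ptr=12 lookahead=id remaining=[id - ( id ) ) ) $]
Step 27: shift id. Stack=[( E + T * ( id] ptr=13 lookahead=- remaining=[- ( id ) ) ) $]
Step 28: reduce F->id. Stack=[( E + T * ( F] ptr=13 lookahead=- remaining=[- ( id ) ) ) $]
Step 29: reduce T->F. Stack=[( E + T * ( T] ptr=13 lookahead=- remaining=[- ( id ) ) ) $]
Step 30: reduce E->T. Stack=[( E + T * ( E] ptr=13 lookahead=- remaining=[- ( id ) ) ) $]
Step 31: shift -. Stack=[( E + T * ( E -] ptr=14 lookahead=( remaining=[( id ) ) ) $]
Step 32: shift (. Stack=[( E + T * ( E - (] ptr=15 lookahead=id remaining=[id ) ) ) $]
Step 33: shift id. Stack=[( E + T * ( E - ( id] ptr=16 lookahead=) remaining=[) ) ) $]
Step 34: reduce F->id. Stack=[( E + T * ( E - ( F] ptr=16 lookahead=) remaining=[) ) ) $]
Step 35: reduce T->F. Stack=[( E + T * ( E - ( T] ptr=16 lookahead=) remaining=[) ) ) $]
Step 36: reduce E->T. Stack=[( E + T * ( E - ( E] ptr=16 lookahead=) remaining=[) ) ) $]
Step 37: shift ). Stack=[( E + T * ( E - ( E )] ptr=17 lookahead=) remaining=[) ) $]
Step 38: reduce F->( E ). Stack=[( E + T * ( E - F] ptr=17 lookahead=) remaining=[) ) $]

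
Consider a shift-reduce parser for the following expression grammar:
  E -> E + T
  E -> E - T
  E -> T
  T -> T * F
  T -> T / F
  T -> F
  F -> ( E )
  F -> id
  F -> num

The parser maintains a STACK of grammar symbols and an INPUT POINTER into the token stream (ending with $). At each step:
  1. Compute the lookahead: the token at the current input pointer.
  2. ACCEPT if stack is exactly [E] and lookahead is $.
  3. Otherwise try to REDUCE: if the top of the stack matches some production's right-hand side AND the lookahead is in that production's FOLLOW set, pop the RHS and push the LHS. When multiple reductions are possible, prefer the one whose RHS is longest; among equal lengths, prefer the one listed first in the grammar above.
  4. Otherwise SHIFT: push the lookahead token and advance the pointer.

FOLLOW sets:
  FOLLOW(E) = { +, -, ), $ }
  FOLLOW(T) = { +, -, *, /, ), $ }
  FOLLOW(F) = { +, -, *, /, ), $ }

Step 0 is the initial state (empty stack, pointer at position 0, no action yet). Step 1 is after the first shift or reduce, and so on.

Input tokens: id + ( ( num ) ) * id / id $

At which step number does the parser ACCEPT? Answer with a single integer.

Step 1: shift id. Stack=[id] ptr=1 lookahead=+ remaining=[+ ( ( num ) ) * id / id $]
Step 2: reduce F->id. Stack=[F] ptr=1 lookahead=+ remaining=[+ ( ( num ) ) * id / id $]
Step 3: reduce T->F. Stack=[T] ptr=1 lookahead=+ remaining=[+ ( ( num ) ) * id / id $]
Step 4: reduce E->T. Stack=[E] ptr=1 lookahead=+ remaining=[+ ( ( num ) ) * id / id $]
Step 5: shift +. Stack=[E +] ptr=2 lookahead=( remaining=[( ( num ) ) * id / id $]
Step 6: shift (. Stack=[E + (] ptr=3 lookahead=( remaining=[( num ) ) * id / id $]
Step 7: shift (. Stack=[E + ( (] ptr=4 lookahead=num remaining=[num ) ) * id / id $]
Step 8: shift num. Stack=[E + ( ( num] ptr=5 lookahead=) remaining=[) ) * id / id $]
Step 9: reduce F->num. Stack=[E + ( ( F] ptr=5 lookahead=) remaining=[) ) * id / id $]
Step 10: reduce T->F. Stack=[E + ( ( T] ptr=5 lookahead=) remaining=[) ) * id / id $]
Step 11: reduce E->T. Stack=[E + ( ( E] ptr=5 lookahead=) remaining=[) ) * id / id $]
Step 12: shift ). Stack=[E + ( ( E )] ptr=6 lookahead=) remaining=[) * id / id $]
Step 13: reduce F->( E ). Stack=[E + ( F] ptr=6 lookahead=) remaining=[) * id / id $]
Step 14: reduce T->F. Stack=[E + ( T] ptr=6 lookahead=) remaining=[) * id / id $]
Step 15: reduce E->T. Stack=[E + ( E] ptr=6 lookahead=) remaining=[) * id / id $]
Step 16: shift ). Stack=[E + ( E )] ptr=7 lookahead=* remaining=[* id / id $]
Step 17: reduce F->( E ). Stack=[E + F] ptr=7 lookahead=* remaining=[* id / id $]
Step 18: reduce T->F. Stack=[E + T] ptr=7 lookahead=* remaining=[* id / id $]
Step 19: shift *. Stack=[E + T *] ptr=8 lookahead=id remaining=[id / id $]
Step 20: shift id. Stack=[E + T * id] ptr=9 lookahead=/ remaining=[/ id $]
Step 21: reduce F->id. Stack=[E + T * F] ptr=9 lookahead=/ remaining=[/ id $]
Step 22: reduce T->T * F. Stack=[E + T] ptr=9 lookahead=/ remaining=[/ id $]
Step 23: shift /. Stack=[E + T /] ptr=10 lookahead=id remaining=[id $]
Step 24: shift id. Stack=[E + T / id] ptr=11 lookahead=$ remaining=[$]
Step 25: reduce F->id. Stack=[E + T / F] ptr=11 lookahead=$ remaining=[$]
Step 26: reduce T->T / F. Stack=[E + T] ptr=11 lookahead=$ remaining=[$]
Step 27: reduce E->E + T. Stack=[E] ptr=11 lookahead=$ remaining=[$]
Step 28: accept. Stack=[E] ptr=11 lookahead=$ remaining=[$]

Answer: 28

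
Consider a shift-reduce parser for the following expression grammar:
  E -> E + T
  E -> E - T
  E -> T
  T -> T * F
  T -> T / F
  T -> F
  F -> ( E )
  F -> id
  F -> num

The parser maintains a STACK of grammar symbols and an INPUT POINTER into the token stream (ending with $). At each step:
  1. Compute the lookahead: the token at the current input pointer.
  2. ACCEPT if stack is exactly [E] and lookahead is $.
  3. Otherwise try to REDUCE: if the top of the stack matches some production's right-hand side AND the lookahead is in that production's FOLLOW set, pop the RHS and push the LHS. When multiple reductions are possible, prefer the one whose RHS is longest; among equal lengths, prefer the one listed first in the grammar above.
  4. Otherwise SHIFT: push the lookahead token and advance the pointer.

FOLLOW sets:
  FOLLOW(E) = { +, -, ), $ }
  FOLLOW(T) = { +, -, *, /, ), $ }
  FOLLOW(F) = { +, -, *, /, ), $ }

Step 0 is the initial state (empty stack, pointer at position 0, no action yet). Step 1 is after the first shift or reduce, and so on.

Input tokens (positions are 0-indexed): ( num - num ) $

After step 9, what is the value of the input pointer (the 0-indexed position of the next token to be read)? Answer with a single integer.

Answer: 4

Derivation:
Step 1: shift (. Stack=[(] ptr=1 lookahead=num remaining=[num - num ) $]
Step 2: shift num. Stack=[( num] ptr=2 lookahead=- remaining=[- num ) $]
Step 3: reduce F->num. Stack=[( F] ptr=2 lookahead=- remaining=[- num ) $]
Step 4: reduce T->F. Stack=[( T] ptr=2 lookahead=- remaining=[- num ) $]
Step 5: reduce E->T. Stack=[( E] ptr=2 lookahead=- remaining=[- num ) $]
Step 6: shift -. Stack=[( E -] ptr=3 lookahead=num remaining=[num ) $]
Step 7: shift num. Stack=[( E - num] ptr=4 lookahead=) remaining=[) $]
Step 8: reduce F->num. Stack=[( E - F] ptr=4 lookahead=) remaining=[) $]
Step 9: reduce T->F. Stack=[( E - T] ptr=4 lookahead=) remaining=[) $]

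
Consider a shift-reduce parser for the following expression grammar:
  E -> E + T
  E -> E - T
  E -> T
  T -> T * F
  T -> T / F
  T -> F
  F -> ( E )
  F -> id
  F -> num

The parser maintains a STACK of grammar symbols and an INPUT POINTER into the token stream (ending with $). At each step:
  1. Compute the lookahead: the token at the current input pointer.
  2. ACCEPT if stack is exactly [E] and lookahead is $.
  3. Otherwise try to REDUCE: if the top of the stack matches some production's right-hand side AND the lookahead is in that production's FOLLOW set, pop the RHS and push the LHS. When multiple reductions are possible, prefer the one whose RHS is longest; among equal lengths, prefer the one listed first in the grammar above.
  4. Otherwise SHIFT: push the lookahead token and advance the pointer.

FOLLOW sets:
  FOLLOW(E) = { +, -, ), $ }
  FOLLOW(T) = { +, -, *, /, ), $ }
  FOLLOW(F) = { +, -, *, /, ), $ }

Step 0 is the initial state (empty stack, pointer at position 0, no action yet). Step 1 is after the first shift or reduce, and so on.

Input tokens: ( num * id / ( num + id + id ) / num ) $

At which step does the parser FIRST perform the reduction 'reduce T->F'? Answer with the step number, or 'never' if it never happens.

Answer: 4

Derivation:
Step 1: shift (. Stack=[(] ptr=1 lookahead=num remaining=[num * id / ( num + id + id ) / num ) $]
Step 2: shift num. Stack=[( num] ptr=2 lookahead=* remaining=[* id / ( num + id + id ) / num ) $]
Step 3: reduce F->num. Stack=[( F] ptr=2 lookahead=* remaining=[* id / ( num + id + id ) / num ) $]
Step 4: reduce T->F. Stack=[( T] ptr=2 lookahead=* remaining=[* id / ( num + id + id ) / num ) $]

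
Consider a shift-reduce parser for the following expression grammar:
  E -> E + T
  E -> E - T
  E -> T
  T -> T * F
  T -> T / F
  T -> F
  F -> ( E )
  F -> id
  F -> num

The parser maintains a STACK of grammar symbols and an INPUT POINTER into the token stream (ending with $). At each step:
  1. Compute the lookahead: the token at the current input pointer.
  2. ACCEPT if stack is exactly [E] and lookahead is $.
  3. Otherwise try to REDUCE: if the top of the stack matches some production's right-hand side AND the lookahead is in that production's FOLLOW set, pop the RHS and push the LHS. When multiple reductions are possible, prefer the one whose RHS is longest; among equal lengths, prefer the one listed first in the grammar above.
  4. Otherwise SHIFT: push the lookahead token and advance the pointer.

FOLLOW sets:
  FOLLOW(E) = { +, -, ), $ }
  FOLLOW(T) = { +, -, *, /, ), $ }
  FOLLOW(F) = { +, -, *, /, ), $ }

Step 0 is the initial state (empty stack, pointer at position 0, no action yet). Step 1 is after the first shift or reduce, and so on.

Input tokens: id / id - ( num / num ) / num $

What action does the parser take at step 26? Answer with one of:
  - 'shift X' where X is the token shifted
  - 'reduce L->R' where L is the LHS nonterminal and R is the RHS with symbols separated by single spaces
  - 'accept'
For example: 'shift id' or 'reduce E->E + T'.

Step 1: shift id. Stack=[id] ptr=1 lookahead=/ remaining=[/ id - ( num / num ) / num $]
Step 2: reduce F->id. Stack=[F] ptr=1 lookahead=/ remaining=[/ id - ( num / num ) / num $]
Step 3: reduce T->F. Stack=[T] ptr=1 lookahead=/ remaining=[/ id - ( num / num ) / num $]
Step 4: shift /. Stack=[T /] ptr=2 lookahead=id remaining=[id - ( num / num ) / num $]
Step 5: shift id. Stack=[T / id] ptr=3 lookahead=- remaining=[- ( num / num ) / num $]
Step 6: reduce F->id. Stack=[T / F] ptr=3 lookahead=- remaining=[- ( num / num ) / num $]
Step 7: reduce T->T / F. Stack=[T] ptr=3 lookahead=- remaining=[- ( num / num ) / num $]
Step 8: reduce E->T. Stack=[E] ptr=3 lookahead=- remaining=[- ( num / num ) / num $]
Step 9: shift -. Stack=[E -] ptr=4 lookahead=( remaining=[( num / num ) / num $]
Step 10: shift (. Stack=[E - (] ptr=5 lookahead=num remaining=[num / num ) / num $]
Step 11: shift num. Stack=[E - ( num] ptr=6 lookahead=/ remaining=[/ num ) / num $]
Step 12: reduce F->num. Stack=[E - ( F] ptr=6 lookahead=/ remaining=[/ num ) / num $]
Step 13: reduce T->F. Stack=[E - ( T] ptr=6 lookahead=/ remaining=[/ num ) / num $]
Step 14: shift /. Stack=[E - ( T /] ptr=7 lookahead=num remaining=[num ) / num $]
Step 15: shift num. Stack=[E - ( T / num] ptr=8 lookahead=) remaining=[) / num $]
Step 16: reduce F->num. Stack=[E - ( T / F] ptr=8 lookahead=) remaining=[) / num $]
Step 17: reduce T->T / F. Stack=[E - ( T] ptr=8 lookahead=) remaining=[) / num $]
Step 18: reduce E->T. Stack=[E - ( E] ptr=8 lookahead=) remaining=[) / num $]
Step 19: shift ). Stack=[E - ( E )] ptr=9 lookahead=/ remaining=[/ num $]
Step 20: reduce F->( E ). Stack=[E - F] ptr=9 lookahead=/ remaining=[/ num $]
Step 21: reduce T->F. Stack=[E - T] ptr=9 lookahead=/ remaining=[/ num $]
Step 22: shift /. Stack=[E - T /] ptr=10 lookahead=num remaining=[num $]
Step 23: shift num. Stack=[E - T / num] ptr=11 lookahead=$ remaining=[$]
Step 24: reduce F->num. Stack=[E - T / F] ptr=11 lookahead=$ remaining=[$]
Step 25: reduce T->T / F. Stack=[E - T] ptr=11 lookahead=$ remaining=[$]
Step 26: reduce E->E - T. Stack=[E] ptr=11 lookahead=$ remaining=[$]

Answer: reduce E->E - T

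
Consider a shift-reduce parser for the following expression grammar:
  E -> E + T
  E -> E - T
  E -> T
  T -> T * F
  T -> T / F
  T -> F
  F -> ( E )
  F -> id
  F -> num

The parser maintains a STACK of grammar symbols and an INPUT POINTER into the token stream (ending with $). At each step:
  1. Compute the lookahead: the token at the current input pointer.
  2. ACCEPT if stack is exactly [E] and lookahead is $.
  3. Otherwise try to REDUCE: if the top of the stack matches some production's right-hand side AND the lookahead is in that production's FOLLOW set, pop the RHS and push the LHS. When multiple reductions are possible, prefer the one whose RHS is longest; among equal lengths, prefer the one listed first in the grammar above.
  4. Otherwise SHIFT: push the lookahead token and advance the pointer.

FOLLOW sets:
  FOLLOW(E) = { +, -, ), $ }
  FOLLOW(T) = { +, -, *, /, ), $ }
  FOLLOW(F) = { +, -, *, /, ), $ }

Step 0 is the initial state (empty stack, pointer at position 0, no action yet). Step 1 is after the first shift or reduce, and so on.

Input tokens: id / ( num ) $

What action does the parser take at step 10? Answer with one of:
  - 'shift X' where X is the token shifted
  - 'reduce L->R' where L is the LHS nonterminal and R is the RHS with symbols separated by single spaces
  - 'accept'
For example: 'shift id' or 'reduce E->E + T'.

Answer: shift )

Derivation:
Step 1: shift id. Stack=[id] ptr=1 lookahead=/ remaining=[/ ( num ) $]
Step 2: reduce F->id. Stack=[F] ptr=1 lookahead=/ remaining=[/ ( num ) $]
Step 3: reduce T->F. Stack=[T] ptr=1 lookahead=/ remaining=[/ ( num ) $]
Step 4: shift /. Stack=[T /] ptr=2 lookahead=( remaining=[( num ) $]
Step 5: shift (. Stack=[T / (] ptr=3 lookahead=num remaining=[num ) $]
Step 6: shift num. Stack=[T / ( num] ptr=4 lookahead=) remaining=[) $]
Step 7: reduce F->num. Stack=[T / ( F] ptr=4 lookahead=) remaining=[) $]
Step 8: reduce T->F. Stack=[T / ( T] ptr=4 lookahead=) remaining=[) $]
Step 9: reduce E->T. Stack=[T / ( E] ptr=4 lookahead=) remaining=[) $]
Step 10: shift ). Stack=[T / ( E )] ptr=5 lookahead=$ remaining=[$]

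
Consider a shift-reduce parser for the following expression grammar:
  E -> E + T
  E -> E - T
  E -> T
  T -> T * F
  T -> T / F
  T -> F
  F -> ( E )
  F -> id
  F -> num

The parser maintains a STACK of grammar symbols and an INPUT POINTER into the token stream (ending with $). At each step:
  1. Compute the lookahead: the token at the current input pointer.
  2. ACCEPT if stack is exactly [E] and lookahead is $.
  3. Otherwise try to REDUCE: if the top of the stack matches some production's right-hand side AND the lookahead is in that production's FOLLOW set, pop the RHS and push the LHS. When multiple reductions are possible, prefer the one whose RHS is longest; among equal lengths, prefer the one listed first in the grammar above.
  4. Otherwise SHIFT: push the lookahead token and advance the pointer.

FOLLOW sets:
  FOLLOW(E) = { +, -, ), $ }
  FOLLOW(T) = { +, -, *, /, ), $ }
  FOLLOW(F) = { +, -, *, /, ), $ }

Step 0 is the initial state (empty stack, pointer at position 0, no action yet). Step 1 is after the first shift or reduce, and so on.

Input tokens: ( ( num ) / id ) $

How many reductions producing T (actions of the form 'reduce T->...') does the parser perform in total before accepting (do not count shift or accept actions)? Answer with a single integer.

Answer: 4

Derivation:
Step 1: shift (. Stack=[(] ptr=1 lookahead=( remaining=[( num ) / id ) $]
Step 2: shift (. Stack=[( (] ptr=2 lookahead=num remaining=[num ) / id ) $]
Step 3: shift num. Stack=[( ( num] ptr=3 lookahead=) remaining=[) / id ) $]
Step 4: reduce F->num. Stack=[( ( F] ptr=3 lookahead=) remaining=[) / id ) $]
Step 5: reduce T->F. Stack=[( ( T] ptr=3 lookahead=) remaining=[) / id ) $]
Step 6: reduce E->T. Stack=[( ( E] ptr=3 lookahead=) remaining=[) / id ) $]
Step 7: shift ). Stack=[( ( E )] ptr=4 lookahead=/ remaining=[/ id ) $]
Step 8: reduce F->( E ). Stack=[( F] ptr=4 lookahead=/ remaining=[/ id ) $]
Step 9: reduce T->F. Stack=[( T] ptr=4 lookahead=/ remaining=[/ id ) $]
Step 10: shift /. Stack=[( T /] ptr=5 lookahead=id remaining=[id ) $]
Step 11: shift id. Stack=[( T / id] ptr=6 lookahead=) remaining=[) $]
Step 12: reduce F->id. Stack=[( T / F] ptr=6 lookahead=) remaining=[) $]
Step 13: reduce T->T / F. Stack=[( T] ptr=6 lookahead=) remaining=[) $]
Step 14: reduce E->T. Stack=[( E] ptr=6 lookahead=) remaining=[) $]
Step 15: shift ). Stack=[( E )] ptr=7 lookahead=$ remaining=[$]
Step 16: reduce F->( E ). Stack=[F] ptr=7 lookahead=$ remaining=[$]
Step 17: reduce T->F. Stack=[T] ptr=7 lookahead=$ remaining=[$]
Step 18: reduce E->T. Stack=[E] ptr=7 lookahead=$ remaining=[$]
Step 19: accept. Stack=[E] ptr=7 lookahead=$ remaining=[$]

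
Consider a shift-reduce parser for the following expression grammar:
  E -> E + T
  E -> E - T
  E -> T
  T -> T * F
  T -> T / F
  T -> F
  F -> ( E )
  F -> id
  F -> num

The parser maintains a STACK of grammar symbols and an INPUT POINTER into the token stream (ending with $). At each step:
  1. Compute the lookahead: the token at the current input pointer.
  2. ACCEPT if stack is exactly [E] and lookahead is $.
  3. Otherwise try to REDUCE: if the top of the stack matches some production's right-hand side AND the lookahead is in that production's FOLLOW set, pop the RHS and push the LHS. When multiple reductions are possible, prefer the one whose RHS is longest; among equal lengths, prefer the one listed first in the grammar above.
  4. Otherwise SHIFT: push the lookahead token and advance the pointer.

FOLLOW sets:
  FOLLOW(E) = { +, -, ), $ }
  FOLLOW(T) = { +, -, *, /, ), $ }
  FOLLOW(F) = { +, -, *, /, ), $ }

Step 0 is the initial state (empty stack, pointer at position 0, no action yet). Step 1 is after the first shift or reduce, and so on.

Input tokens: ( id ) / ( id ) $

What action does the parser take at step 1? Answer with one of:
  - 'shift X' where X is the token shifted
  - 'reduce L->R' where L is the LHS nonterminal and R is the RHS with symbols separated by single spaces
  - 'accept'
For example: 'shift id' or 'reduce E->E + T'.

Step 1: shift (. Stack=[(] ptr=1 lookahead=id remaining=[id ) / ( id ) $]

Answer: shift (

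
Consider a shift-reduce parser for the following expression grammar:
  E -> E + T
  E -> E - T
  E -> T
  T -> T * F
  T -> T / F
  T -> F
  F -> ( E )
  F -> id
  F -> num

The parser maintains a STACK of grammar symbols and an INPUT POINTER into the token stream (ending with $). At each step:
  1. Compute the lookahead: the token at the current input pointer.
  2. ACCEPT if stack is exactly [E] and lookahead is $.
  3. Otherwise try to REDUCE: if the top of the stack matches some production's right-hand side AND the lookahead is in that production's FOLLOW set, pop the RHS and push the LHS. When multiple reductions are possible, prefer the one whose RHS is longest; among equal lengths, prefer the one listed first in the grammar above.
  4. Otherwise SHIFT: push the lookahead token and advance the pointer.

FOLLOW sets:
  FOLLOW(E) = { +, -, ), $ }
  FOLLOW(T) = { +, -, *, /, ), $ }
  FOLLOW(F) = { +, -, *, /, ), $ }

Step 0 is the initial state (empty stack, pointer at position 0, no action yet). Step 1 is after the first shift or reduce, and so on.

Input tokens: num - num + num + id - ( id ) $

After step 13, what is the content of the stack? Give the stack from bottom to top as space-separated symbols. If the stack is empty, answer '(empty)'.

Step 1: shift num. Stack=[num] ptr=1 lookahead=- remaining=[- num + num + id - ( id ) $]
Step 2: reduce F->num. Stack=[F] ptr=1 lookahead=- remaining=[- num + num + id - ( id ) $]
Step 3: reduce T->F. Stack=[T] ptr=1 lookahead=- remaining=[- num + num + id - ( id ) $]
Step 4: reduce E->T. Stack=[E] ptr=1 lookahead=- remaining=[- num + num + id - ( id ) $]
Step 5: shift -. Stack=[E -] ptr=2 lookahead=num remaining=[num + num + id - ( id ) $]
Step 6: shift num. Stack=[E - num] ptr=3 lookahead=+ remaining=[+ num + id - ( id ) $]
Step 7: reduce F->num. Stack=[E - F] ptr=3 lookahead=+ remaining=[+ num + id - ( id ) $]
Step 8: reduce T->F. Stack=[E - T] ptr=3 lookahead=+ remaining=[+ num + id - ( id ) $]
Step 9: reduce E->E - T. Stack=[E] ptr=3 lookahead=+ remaining=[+ num + id - ( id ) $]
Step 10: shift +. Stack=[E +] ptr=4 lookahead=num remaining=[num + id - ( id ) $]
Step 11: shift num. Stack=[E + num] ptr=5 lookahead=+ remaining=[+ id - ( id ) $]
Step 12: reduce F->num. Stack=[E + F] ptr=5 lookahead=+ remaining=[+ id - ( id ) $]
Step 13: reduce T->F. Stack=[E + T] ptr=5 lookahead=+ remaining=[+ id - ( id ) $]

Answer: E + T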